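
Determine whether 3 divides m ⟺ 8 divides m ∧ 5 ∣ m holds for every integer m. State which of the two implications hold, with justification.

[⇒] This fails: take m = 3. Certainly 3 ∣ 3, but 8 ∤ 3.

[⇐] This fails: take m = 40. Both 8 ∣ 40 and 5 ∣ 40, yet 40 is not a multiple of 3 (since 40 = 13·3 + 1), so 3 ∤ 40.

Neither implication holds.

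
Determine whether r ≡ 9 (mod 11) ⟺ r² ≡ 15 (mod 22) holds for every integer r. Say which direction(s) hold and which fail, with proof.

Neither implication holds.

[⇒] This fails: take r = 20. Then 20 ≡ 9 (mod 11), but 20² = 400 ≡ 4 (mod 22), not 15.

[⇐] This fails: take r = 13. Then 13² = 169 ≡ 15 (mod 22), yet 13 ≡ 2 (mod 11), not 9.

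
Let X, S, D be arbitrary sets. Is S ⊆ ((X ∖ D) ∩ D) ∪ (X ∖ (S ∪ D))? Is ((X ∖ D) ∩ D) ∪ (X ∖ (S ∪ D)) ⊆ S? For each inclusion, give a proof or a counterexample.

(⊆) This inclusion fails. Take X = ∅, S = {1}, D = ∅; then 1 ∈ S but 1 ∉ ((X ∖ D) ∩ D) ∪ (X ∖ (S ∪ D)).

(⊇) This inclusion fails. Take X = {1}, S = ∅, D = ∅; then 1 ∈ ((X ∖ D) ∩ D) ∪ (X ∖ (S ∪ D)) but 1 ∉ S.

Neither inclusion holds.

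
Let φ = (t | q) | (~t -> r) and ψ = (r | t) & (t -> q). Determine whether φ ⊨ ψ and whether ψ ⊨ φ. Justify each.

[⇒] This fails. Under t = T, r = F, q = F, the left side is true but the right side is false.

[⇐] Assume the antecedent. If t is true, (t | q) | (~t -> r) reduces to true regardless of the other variables. If t is false, the antecedent forces (t = F, r = T, q = F) or (t = F, r = T, q = T), and (t | q) | (~t -> r) holds there. Either way (t | q) | (~t -> r) holds.

Not equivalent: only (⇐) holds.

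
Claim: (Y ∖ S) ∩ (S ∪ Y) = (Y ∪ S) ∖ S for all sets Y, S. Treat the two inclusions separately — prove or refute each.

(⟸) Let x ∈ (Y ∪ S) ∖ S. Then x ∈ Y and x ∉ S, from which x ∈ (Y ∖ S) ∩ (S ∪ Y).

(⟹) Let x ∈ (Y ∖ S) ∩ (S ∪ Y). Then x ∈ Y and x ∉ S, from which x ∈ (Y ∪ S) ∖ S.

Both inclusions hold; the sets are equal.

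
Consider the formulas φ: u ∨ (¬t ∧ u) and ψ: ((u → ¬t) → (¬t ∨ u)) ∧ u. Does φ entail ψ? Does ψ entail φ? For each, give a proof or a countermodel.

(⇒) Assume the antecedent. If u is true, ((u → ¬t) → (¬t ∨ u)) ∧ u reduces to true regardless of the other variables. If u is false, the antecedent cannot hold. Either way ((u → ¬t) → (¬t ∨ u)) ∧ u holds.

(⇐) Assume the antecedent. If u is true, u ∨ (¬t ∧ u) reduces to true regardless of the other variables. If u is false, the antecedent cannot hold. Either way u ∨ (¬t ∧ u) holds.

Both implications hold.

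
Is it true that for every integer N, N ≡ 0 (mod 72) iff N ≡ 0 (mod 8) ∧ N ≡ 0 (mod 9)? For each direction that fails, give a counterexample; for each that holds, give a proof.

Both directions hold.

[⇐] If N ≡ 0 (mod 8) and N ≡ 0 (mod 9), then by the Chinese remainder theorem N ≡ 0 (mod 72). This is exactly N ≡ 0 (mod 72).

[⇒] Suppose N ≡ 0 (mod 72); write N = 72j + 0. Since 8 ∣ 72, reducing mod 8 gives N ≡ 0 (mod 8); since 9 ∣ 72, reducing mod 9 gives N ≡ 0 (mod 9).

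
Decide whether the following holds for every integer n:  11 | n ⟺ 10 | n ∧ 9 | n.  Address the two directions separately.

(⇒) fails and (⇐) fails.

(⇒) This fails: take n = 11. Certainly 11 ∣ 11, but 10 ∤ 11.

(⇐) This fails: take n = 90. Both 10 ∣ 90 and 9 ∣ 90, yet 90 is not a multiple of 11 (since 90 = 8·11 + 2), so 11 ∤ 90.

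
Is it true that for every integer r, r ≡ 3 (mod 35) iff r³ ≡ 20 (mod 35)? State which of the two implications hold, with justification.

Both directions fail.

(⇒) This fails: take r = 3. Then 3 ≡ 3 (mod 35), but 3³ = 27 ≡ 27 (mod 35), not 20.

(⇐) This fails: take r = 5. Then 5³ = 125 ≡ 20 (mod 35), yet 5 ≡ 5 (mod 35), not 3.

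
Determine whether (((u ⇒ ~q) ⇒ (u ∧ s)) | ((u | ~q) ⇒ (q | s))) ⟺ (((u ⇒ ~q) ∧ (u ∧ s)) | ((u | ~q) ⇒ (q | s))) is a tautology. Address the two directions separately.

Equivalent; both directions hold.

(⟹) Assume the antecedent. If s is true, the consequent reduces to true regardless of the other variables. If s is false, the antecedent forces (s = F, u = F, q = T) or (s = F, u = T, q = T), and the consequent holds there. Either way the consequent holds.

(⟸) Assume the antecedent. If s is true, the consequent reduces to true regardless of the other variables. If s is false, the antecedent forces (s = F, u = F, q = T) or (s = F, u = T, q = T), and the consequent holds there. Either way the consequent holds.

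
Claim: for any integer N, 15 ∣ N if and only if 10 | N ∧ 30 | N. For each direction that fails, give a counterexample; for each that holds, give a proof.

Forward direction. This fails: take N = 15. Certainly 15 ∣ 15, but 10 ∤ 15.

Converse. Suppose 10 ∣ N and 30 ∣ N. Any common multiple of 10 and 30 is a multiple of their lcm; here lcm(10, 30) = 10·30/gcd(10, 30) = 300/10 = 30, so 30 ∣ N. Since 15 ∣ 30, it follows that 15 ∣ N.

Only the converse holds.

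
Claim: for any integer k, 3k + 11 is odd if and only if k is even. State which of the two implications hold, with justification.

(→) Suppose 3k + 11 is odd. Since 3 is odd, 3k and k have the same parity, so 3k + 11 ≡ k + 11 (mod 2). As 11 is odd, 3k + 11 is odd exactly when k is even. Thus k is even.

(←) Conversely, suppose k is even; write k = 2j. Then 3k + 11 = 3·(2j) + 11 = 2·3j + 11, which is odd.

Both directions hold; the statement is true.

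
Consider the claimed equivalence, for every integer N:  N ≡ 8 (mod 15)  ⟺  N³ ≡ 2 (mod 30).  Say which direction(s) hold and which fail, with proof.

(⇒) This fails: take N = 23. Then 23 ≡ 8 (mod 15), but 23³ = 12167 ≡ 17 (mod 30), not 2.

(⇐) Conversely, the residues r modulo 30 with r³ ≡ 2 (mod 30) are exactly {8}, and each is ≡ 8 (mod 15).

Not equivalent: only (⇐) holds.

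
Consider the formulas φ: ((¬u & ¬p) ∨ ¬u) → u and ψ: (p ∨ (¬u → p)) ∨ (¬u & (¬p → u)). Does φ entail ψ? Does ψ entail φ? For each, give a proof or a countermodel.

Only the forward implication holds.

(→) Assume the antecedent. If u is true, the consequent reduces to true regardless of the other variables. If u is false, the antecedent cannot hold. Either way the consequent holds.

(←) This fails. Under u = F, p = T, the left side is false but the right side is true.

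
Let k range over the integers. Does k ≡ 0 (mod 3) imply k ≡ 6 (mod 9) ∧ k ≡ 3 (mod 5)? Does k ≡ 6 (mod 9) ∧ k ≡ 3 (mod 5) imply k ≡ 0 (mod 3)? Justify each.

The forward direction fails; the converse holds.

Forward direction. This fails: k = 0 gives 0 ≡ 0 (mod 3) but 0 ≡ 0 (mod 9), so the conjunction on the right does not hold.

Converse. If k ≡ 6 (mod 9) and k ≡ 3 (mod 5), then by the Chinese remainder theorem k ≡ 33 (mod 45). Since 33 ≡ 0 (mod 3) and 3 ∣ 45, we get k ≡ 0 (mod 3).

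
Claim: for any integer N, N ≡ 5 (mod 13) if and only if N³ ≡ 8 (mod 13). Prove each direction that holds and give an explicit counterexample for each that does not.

(⇒) Suppose N ≡ 5 (mod 13). Write N = 13j + 5. Then (13j + 5)³ = 2197j³ + 2535j² + 975j + 125 = 13(169j³ + 195j² + 75j + 9) + 8, so N³ ≡ 8 (mod 13).

(⇐) This fails: take N = 2. Then 2³ = 8 ≡ 8 (mod 13), yet 2 ≡ 2 (mod 13), not 5.

(⇒) holds; (⇐) fails.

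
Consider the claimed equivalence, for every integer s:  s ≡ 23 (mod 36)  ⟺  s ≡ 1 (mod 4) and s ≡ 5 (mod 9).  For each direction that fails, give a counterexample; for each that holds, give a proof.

[⇒] This fails: s = 23 gives 23 ≡ 23 (mod 36) but 23 ≡ 3 (mod 4), so the conjunction on the right does not hold.

[⇐] This fails: s = 5 satisfies both congruences on the right (5 ≡ 1 mod 4 and 5 ≡ 5 mod 9) yet 5 ≡ 5 (mod 36), not 23.

Neither implication holds.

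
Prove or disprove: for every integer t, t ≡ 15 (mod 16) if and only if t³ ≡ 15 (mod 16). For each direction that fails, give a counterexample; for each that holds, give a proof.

[⇒] Suppose t ≡ 15 (mod 16). Write t = 16j + 15. Then (16j + 15)³ = 4096j³ + 11520j² + 10800j + 3375 = 16(256j³ + 720j² + 675j + 210) + 15, so t³ ≡ 15 (mod 16).

[⇐] Conversely, suppose t³ ≡ 15 (mod 16). The only residue r in {0, …, 15} with r³ ≡ 15 (mod 16) is r = 15, so t ≡ 15 (mod 16).

Both implications hold.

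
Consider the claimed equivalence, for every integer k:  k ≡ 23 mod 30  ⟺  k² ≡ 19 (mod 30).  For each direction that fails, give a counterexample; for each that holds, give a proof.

(⇒) holds; (⇐) fails.

Forward direction. Suppose k ≡ 23 mod 30. Write k = 30j + 23. Then (30j + 23)² = 900j² + 1380j + 529 = 30(30j² + 46j + 17) + 19, so k² ≡ 19 (mod 30).

Converse. This fails: take k = 7. Then 7² = 49 ≡ 19 (mod 30), yet 7 ≡ 7 (mod 30), not 23.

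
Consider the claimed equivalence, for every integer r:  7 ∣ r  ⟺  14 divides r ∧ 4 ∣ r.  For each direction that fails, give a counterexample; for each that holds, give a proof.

(⟹) This fails: take r = 7. Certainly 7 ∣ 7, but 14 ∤ 7.

(⟸) Suppose 14 ∣ r and 4 ∣ r. Any common multiple of 14 and 4 is a multiple of their lcm; here lcm(14, 4) = 14·4/gcd(14, 4) = 56/2 = 28, so 28 ∣ r. Since 7 ∣ 28, it follows that 7 ∣ r.

Only the converse holds.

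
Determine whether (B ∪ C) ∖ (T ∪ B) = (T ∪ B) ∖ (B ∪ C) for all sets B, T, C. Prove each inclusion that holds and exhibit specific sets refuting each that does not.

(⊆) fails and (⊇) fails.

Forward inclusion. This inclusion fails. Take B = ∅, T = ∅, C = {1}; then 1 ∈ (B ∪ C) ∖ (T ∪ B) but 1 ∉ (T ∪ B) ∖ (B ∪ C).

Reverse inclusion. This inclusion fails. Take B = ∅, T = {1}, C = ∅; then 1 ∈ (T ∪ B) ∖ (B ∪ C) but 1 ∉ (B ∪ C) ∖ (T ∪ B).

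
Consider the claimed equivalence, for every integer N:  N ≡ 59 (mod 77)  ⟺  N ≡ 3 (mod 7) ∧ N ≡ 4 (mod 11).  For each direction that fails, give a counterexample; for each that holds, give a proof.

Both directions hold.

(⟹) Suppose N ≡ 59 (mod 77); write N = 77j + 59. Since 7 ∣ 77, reducing mod 7 gives N ≡ 59 ≡ 3 (mod 7); since 11 ∣ 77, reducing mod 11 gives N ≡ 59 ≡ 4 (mod 11).

(⟸) Conversely, if N ≡ 3 (mod 7) and N ≡ 4 (mod 11), then by the Chinese remainder theorem N ≡ 59 (mod 77). This is exactly N ≡ 59 (mod 77).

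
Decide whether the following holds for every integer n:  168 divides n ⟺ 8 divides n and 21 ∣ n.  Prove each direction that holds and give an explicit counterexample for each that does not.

(⇒) If 168 ∣ n, write n = 168q. Since 168 = 21·8, n = 8·(21q), so 8 ∣ n; and since 168 = 8·21, n = 21·(8q), so 21 ∣ n.

(⇐) Suppose 8 ∣ n and 21 ∣ n. Any common multiple of 8 and 21 is a multiple of their lcm; here gcd(8, 21) = 1, so lcm(8, 21) = 8·21 = 168, so 168 ∣ n.

Both directions hold; the statement is true.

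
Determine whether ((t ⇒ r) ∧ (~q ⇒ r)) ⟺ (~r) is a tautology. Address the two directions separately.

Neither direction holds.

[⇒] This fails. Under r = T, t = F, q = F, the left side is true but the right side is false.

[⇐] This fails. Under r = F, t = F, q = F, the left side is false but the right side is true.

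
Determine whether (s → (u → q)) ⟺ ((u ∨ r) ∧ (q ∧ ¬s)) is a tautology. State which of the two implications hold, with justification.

The forward direction fails; the converse holds.

(⟹) This fails. Under u = F, r = F, s = F, q = F, the left side is true but the right side is false.

(⟸) Assume the antecedent. If u is true, the antecedent forces (u = T, r = F, s = F, q = T) or (u = T, r = T, s = F, q = T), and s → (u → q) holds there. If u is false, s → (u → q) reduces to true regardless of the other variables. Either way s → (u → q) holds.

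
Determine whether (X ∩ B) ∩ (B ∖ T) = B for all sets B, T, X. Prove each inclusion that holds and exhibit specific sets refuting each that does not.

The sets are not equal: only the forward inclusion holds.

Reverse inclusion. This inclusion fails. Take B = {1}, T = ∅, X = ∅; then 1 ∈ B but 1 ∉ (X ∩ B) ∩ (B ∖ T).

Forward inclusion. Let x ∈ (X ∩ B) ∩ (B ∖ T). Then x ∈ B ∩ X and x ∉ T, from which x ∈ B.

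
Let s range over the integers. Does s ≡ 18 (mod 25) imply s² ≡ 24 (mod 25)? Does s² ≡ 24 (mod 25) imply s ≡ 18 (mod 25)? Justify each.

Only the forward implication holds.

[⇒] Suppose s ≡ 18 (mod 25). Write s = 25j + 18. Then (25j + 18)² = 625j² + 900j + 324 = 25(25j² + 36j + 12) + 24, so s² ≡ 24 (mod 25).

[⇐] This fails: take s = 7. Then 7² = 49 ≡ 24 (mod 25), yet 7 ≡ 7 (mod 25), not 18.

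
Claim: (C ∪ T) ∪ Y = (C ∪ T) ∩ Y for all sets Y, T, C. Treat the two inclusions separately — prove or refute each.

(⊆) fails; (⊇) holds.

Forward inclusion. This inclusion fails. Take Y = {1}, T = ∅, C = ∅; then 1 ∈ (C ∪ T) ∪ Y but 1 ∉ (C ∪ T) ∩ Y.

Reverse inclusion. Let x ∈ (C ∪ T) ∩ Y. Then either x ∈ Y ∩ T and x ∉ C; or x ∈ Y ∩ C and x ∉ T; or x ∈ Y ∩ T ∩ C. In each case x ∈ (C ∪ T) ∪ Y, so (C ∪ T) ∩ Y ⊆ (C ∪ T) ∪ Y.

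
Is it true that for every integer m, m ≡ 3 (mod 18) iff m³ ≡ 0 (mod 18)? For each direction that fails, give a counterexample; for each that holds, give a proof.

Neither implication holds.

(→) This fails: take m = 3. Then 3 ≡ 3 (mod 18), but 3³ = 27 ≡ 9 (mod 18), not 0.

(←) This fails: take m = 0. Then 0³ = 0 ≡ 0 (mod 18), yet 0 ≡ 0 (mod 18), not 3.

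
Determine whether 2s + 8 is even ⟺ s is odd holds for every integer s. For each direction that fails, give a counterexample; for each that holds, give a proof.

[⇐] Suppose s is odd. Since 2 is even, 2s is even for every s, so 2s + 8 has the same parity as 8, which is even. Hence 2s + 8 is even.

[⇒] This fails: take s = 4. Then 2s + 8 = 16, which is even, yet s = 4 is even, not odd.

(⇒) fails; (⇐) holds.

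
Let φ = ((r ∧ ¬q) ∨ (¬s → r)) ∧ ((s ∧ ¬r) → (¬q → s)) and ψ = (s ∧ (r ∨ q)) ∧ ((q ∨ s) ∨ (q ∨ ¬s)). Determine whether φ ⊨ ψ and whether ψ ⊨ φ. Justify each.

[⇐] Assume the antecedent. If q is true, the antecedent forces (q = T, r = F, s = T) or (q = T, r = T, s = T), and the consequent holds there. If q is false, the antecedent forces (q = F, r = T, s = T), and the consequent holds there. Either way the consequent holds.

[⇒] This fails. Under q = F, r = T, s = F, the left side is true but the right side is false.

Not equivalent: only (⇐) holds.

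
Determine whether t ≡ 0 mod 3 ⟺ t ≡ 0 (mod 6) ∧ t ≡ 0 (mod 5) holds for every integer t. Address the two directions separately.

[⇐] If t ≡ 0 (mod 6) and t ≡ 0 (mod 5), then by the Chinese remainder theorem t ≡ 0 (mod 30). Since 0 ≡ 0 (mod 3) and 3 ∣ 30, we get t ≡ 0 (mod 3).

[⇒] This fails: t = 3 gives 3 ≡ 0 (mod 3) but 3 ≡ 3 (mod 6), so the conjunction on the right does not hold.

Not equivalent: only (⇐) holds.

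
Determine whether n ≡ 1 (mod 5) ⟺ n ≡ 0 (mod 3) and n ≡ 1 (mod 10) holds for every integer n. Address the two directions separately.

(⇒) This fails: n = 1 gives 1 ≡ 1 (mod 5) but 1 ≡ 1 (mod 3), so the conjunction on the right does not hold.

(⇐) Conversely, if n ≡ 0 (mod 3) and n ≡ 1 (mod 10), then by the Chinese remainder theorem n ≡ 21 (mod 30). Since 21 ≡ 1 (mod 5) and 5 ∣ 30, we get n ≡ 1 (mod 5).

Only the converse holds.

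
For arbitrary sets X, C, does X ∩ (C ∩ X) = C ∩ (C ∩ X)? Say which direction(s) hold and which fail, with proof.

Both inclusions hold.

(⊆) Let x ∈ X ∩ (C ∩ X). Then x ∈ X ∩ C, from which x ∈ C ∩ (C ∩ X).

(⊇) Let x ∈ C ∩ (C ∩ X). Then x ∈ X ∩ C, from which x ∈ X ∩ (C ∩ X).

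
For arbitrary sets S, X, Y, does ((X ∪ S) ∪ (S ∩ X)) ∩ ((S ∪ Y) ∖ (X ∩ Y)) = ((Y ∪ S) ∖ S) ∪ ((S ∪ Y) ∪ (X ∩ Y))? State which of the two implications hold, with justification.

(⟹) Let x ∈ ((X ∪ S) ∪ (S ∩ X)) ∩ ((S ∪ Y) ∖ (X ∩ Y)). Then either x ∈ S and x ∉ X, Y; or x ∈ S ∩ X and x ∉ Y; or x ∈ S ∩ Y and x ∉ X. In each case x ∈ ((Y ∪ S) ∖ S) ∪ ((S ∪ Y) ∪ (X ∩ Y)), so ((X ∪ S) ∪ (S ∩ X)) ∩ ((S ∪ Y) ∖ (X ∩ Y)) ⊆ ((Y ∪ S) ∖ S) ∪ ((S ∪ Y) ∪ (X ∩ Y)).

(⟸) This inclusion fails. Take S = ∅, X = ∅, Y = {1}; then 1 ∈ ((Y ∪ S) ∖ S) ∪ ((S ∪ Y) ∪ (X ∩ Y)) but 1 ∉ ((X ∪ S) ∪ (S ∩ X)) ∩ ((S ∪ Y) ∖ (X ∩ Y)).

(⊆) holds; (⊇) fails.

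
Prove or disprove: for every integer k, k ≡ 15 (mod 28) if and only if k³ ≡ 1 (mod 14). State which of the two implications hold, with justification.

The forward direction holds; the converse fails.

(→) Suppose k ≡ 15 (mod 28). Then k³ ≡ 15³ = 3375 (mod 28), and since 14 ∣ 28, also k³ ≡ 1 (mod 14).

(←) This fails: take k = 1. Then 1³ = 1 ≡ 1 (mod 14), yet 1 ≡ 1 (mod 28), not 15.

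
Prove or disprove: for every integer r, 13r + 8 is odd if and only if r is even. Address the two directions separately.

(→) This fails: r = 3 gives 13r + 8 = 47, which is odd, but 3 is odd, not even.

(←) This also fails: r = 6 is even, but 13r + 8 = 86 is even, not odd.

Neither implication holds.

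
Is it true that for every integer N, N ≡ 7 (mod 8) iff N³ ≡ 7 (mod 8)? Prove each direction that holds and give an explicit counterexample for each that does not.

The biconditional holds.

(←) For the converse, argue contrapositively. If N ≢ 7 (mod 8), then N is congruent to one of 0, 1, 2, 3, 4, 5, 6 modulo 8, and these give N³ ≡ 0, 1, 0, 3, 0, 5, 0 respectively — never 7.

(→) Suppose N ≡ 7 (mod 8). Write N = 8j + 7. Then (8j + 7)³ = 512j³ + 1344j² + 1176j + 343 = 8(64j³ + 168j² + 147j + 42) + 7, so N³ ≡ 7 (mod 8).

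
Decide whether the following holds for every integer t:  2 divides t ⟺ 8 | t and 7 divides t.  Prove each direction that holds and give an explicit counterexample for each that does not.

Only the converse holds.

(⇒) This fails: take t = 2. Certainly 2 ∣ 2, but 8 ∤ 2.

(⇐) Suppose 8 ∣ t and 7 ∣ t. Any common multiple of 8 and 7 is a multiple of their lcm; here gcd(8, 7) = 1, so lcm(8, 7) = 8·7 = 56, so 56 ∣ t. Since 2 ∣ 56, it follows that 2 ∣ t.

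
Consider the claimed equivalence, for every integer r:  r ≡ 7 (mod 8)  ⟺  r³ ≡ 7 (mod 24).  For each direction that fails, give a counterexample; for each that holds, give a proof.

(→) This fails: take r = 15. Then 15 ≡ 7 (mod 8), but 15³ = 3375 ≡ 15 (mod 24), not 7.

(←) Conversely, the residues r modulo 24 with r³ ≡ 7 (mod 24) are exactly {7}, and each is ≡ 7 (mod 8).

Only the converse holds.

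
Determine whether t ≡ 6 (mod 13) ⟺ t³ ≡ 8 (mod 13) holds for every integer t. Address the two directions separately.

(⇒) Suppose t ≡ 6 (mod 13). Write t = 13j + 6. Then (13j + 6)³ = 2197j³ + 3042j² + 1404j + 216 = 13(169j³ + 234j² + 108j + 16) + 8, so t³ ≡ 8 (mod 13).

(⇐) This fails: take t = 2. Then 2³ = 8 ≡ 8 (mod 13), yet 2 ≡ 2 (mod 13), not 6.

The forward direction holds; the converse fails.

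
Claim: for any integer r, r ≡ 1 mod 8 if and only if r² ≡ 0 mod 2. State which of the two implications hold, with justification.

Neither implication holds.

[⇒] This fails: take r = 1. Then 1 ≡ 1 (mod 8), but 1² = 1 ≡ 1 (mod 2), not 0.

[⇐] This fails: take r = 0. Then 0² = 0 ≡ 0 (mod 2), yet 0 ≡ 0 (mod 8), not 1.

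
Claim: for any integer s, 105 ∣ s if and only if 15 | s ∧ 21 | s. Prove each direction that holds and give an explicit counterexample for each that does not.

The biconditional holds.

(→) If 105 ∣ s, write s = 105q. Since 105 = 7·15, s = 15·(7q), so 15 ∣ s; and since 105 = 5·21, s = 21·(5q), so 21 ∣ s.

(←) Suppose 15 ∣ s and 21 ∣ s. Any common multiple of 15 and 21 is a multiple of their lcm; here lcm(15, 21) = 15·21/gcd(15, 21) = 315/3 = 105, so 105 ∣ s.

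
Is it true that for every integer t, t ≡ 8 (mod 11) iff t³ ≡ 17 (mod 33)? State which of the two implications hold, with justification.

Not equivalent: only (⇐) holds.

(⇒) This fails: take t = 19. Then 19 ≡ 8 (mod 11), but 19³ = 6859 ≡ 28 (mod 33), not 17.

(⇐) Conversely, the residues r modulo 33 with r³ ≡ 17 (mod 33) are exactly {8}, and each is ≡ 8 (mod 11).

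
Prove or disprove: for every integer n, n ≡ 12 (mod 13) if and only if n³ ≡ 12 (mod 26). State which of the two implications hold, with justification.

(⇒) This fails: take n = 25. Then 25 ≡ 12 (mod 13), but 25³ = 15625 ≡ 25 (mod 26), not 12.

(⇐) This fails: take n = 4. Then 4³ = 64 ≡ 12 (mod 26), yet 4 ≡ 4 (mod 13), not 12.

Neither direction holds.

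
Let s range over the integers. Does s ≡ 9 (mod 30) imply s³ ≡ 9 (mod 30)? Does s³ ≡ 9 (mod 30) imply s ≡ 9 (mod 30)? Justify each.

Equivalent; both directions hold.

Forward direction. Suppose s ≡ 9 (mod 30). Write s = 30j + 9. Then (30j + 9)³ = 27000j³ + 24300j² + 7290j + 729 = 30(900j³ + 810j² + 243j + 24) + 9, so s³ ≡ 9 (mod 30).

Converse. Suppose s³ ≡ 9 (mod 30). The only residue r in {0, …, 29} with r³ ≡ 9 (mod 30) is r = 9, so s ≡ 9 (mod 30).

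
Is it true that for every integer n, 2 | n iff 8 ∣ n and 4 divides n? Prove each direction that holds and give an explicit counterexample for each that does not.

[⇒] This fails: take n = 2. Certainly 2 ∣ 2, but 8 ∤ 2.

[⇐] Suppose 8 ∣ n and 4 ∣ n. Any common multiple of 8 and 4 is a multiple of their lcm; here lcm(8, 4) = 8·4/gcd(8, 4) = 32/4 = 8, so 8 ∣ n. Since 2 ∣ 8, it follows that 2 ∣ n.

The forward direction fails; the converse holds.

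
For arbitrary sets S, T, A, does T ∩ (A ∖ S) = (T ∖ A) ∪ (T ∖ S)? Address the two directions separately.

(⊇) This inclusion fails. Take S = ∅, T = {1}, A = ∅; then 1 ∈ (T ∖ A) ∪ (T ∖ S) but 1 ∉ T ∩ (A ∖ S).

(⊆) Let x ∈ T ∩ (A ∖ S). Then x ∈ T ∩ A and x ∉ S, from which x ∈ (T ∖ A) ∪ (T ∖ S).

Only the forward inclusion holds.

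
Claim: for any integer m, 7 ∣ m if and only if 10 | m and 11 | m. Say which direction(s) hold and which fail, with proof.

Neither direction holds.

(→) This fails: take m = 7. Certainly 7 ∣ 7, but 10 ∤ 7.

(←) This fails: take m = 110. Both 10 ∣ 110 and 11 ∣ 110, yet 110 is not a multiple of 7 (since 110 = 15·7 + 5), so 7 ∤ 110.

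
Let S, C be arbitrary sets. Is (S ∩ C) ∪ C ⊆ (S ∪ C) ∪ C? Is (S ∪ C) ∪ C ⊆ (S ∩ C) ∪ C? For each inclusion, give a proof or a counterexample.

Only the forward inclusion holds.

Forward inclusion. Let x ∈ (S ∩ C) ∪ C. Then either x ∈ C and x ∉ S; or x ∈ S ∩ C. In each case x ∈ (S ∪ C) ∪ C, so (S ∩ C) ∪ C ⊆ (S ∪ C) ∪ C.

Reverse inclusion. This inclusion fails. Take S = {1}, C = ∅; then 1 ∈ (S ∪ C) ∪ C but 1 ∉ (S ∩ C) ∪ C.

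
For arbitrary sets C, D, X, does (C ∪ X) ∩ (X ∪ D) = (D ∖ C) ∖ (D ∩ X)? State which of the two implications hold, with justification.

Neither inclusion holds.

(⟹) This inclusion fails. Take C = {1}, D = {1}, X = ∅; then 1 ∈ (C ∪ X) ∩ (X ∪ D) but 1 ∉ (D ∖ C) ∖ (D ∩ X).

(⟸) This inclusion fails. Take C = ∅, D = {1}, X = ∅; then 1 ∈ (D ∖ C) ∖ (D ∩ X) but 1 ∉ (C ∪ X) ∩ (X ∪ D).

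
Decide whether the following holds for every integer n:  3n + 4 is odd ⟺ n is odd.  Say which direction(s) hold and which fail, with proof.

The biconditional holds.

[⇒] Suppose 3n + 4 is odd. Since 3 is odd, 3n and n have the same parity, so 3n + 4 ≡ n + 4 (mod 2). As 4 is even, 3n + 4 is odd exactly when n is odd. Thus n is odd.

[⇐] Conversely, suppose n is odd; write n = 2j + 1. Then 3n + 4 = 3·(2j + 1) + 4 = 2·3j + 7, which is odd.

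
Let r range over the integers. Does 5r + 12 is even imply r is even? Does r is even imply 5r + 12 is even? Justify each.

(⟹) Suppose 5r + 12 is even. Since 5 is odd, 5r and r have the same parity, so 5r + 12 ≡ r + 12 (mod 2). As 12 is even, 5r + 12 is even exactly when r is even. Thus r is even.

(⟸) Conversely, suppose r is even; write r = 2j. Then 5r + 12 = 5·(2j) + 12 = 2·5j + 12, which is even.

Both directions hold; the statement is true.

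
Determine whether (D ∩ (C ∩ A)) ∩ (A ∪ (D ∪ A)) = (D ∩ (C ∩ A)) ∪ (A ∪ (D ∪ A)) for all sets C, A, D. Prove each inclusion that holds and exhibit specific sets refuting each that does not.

Forward inclusion. Let x ∈ (D ∩ (C ∩ A)) ∩ (A ∪ (D ∪ A)). Then x ∈ C ∩ A ∩ D, from which x ∈ (D ∩ (C ∩ A)) ∪ (A ∪ (D ∪ A)).

Reverse inclusion. This inclusion fails. Take C = ∅, A = {1}, D = ∅; then 1 ∈ (D ∩ (C ∩ A)) ∪ (A ∪ (D ∪ A)) but 1 ∉ (D ∩ (C ∩ A)) ∩ (A ∪ (D ∪ A)).

The sets are not equal: only the forward inclusion holds.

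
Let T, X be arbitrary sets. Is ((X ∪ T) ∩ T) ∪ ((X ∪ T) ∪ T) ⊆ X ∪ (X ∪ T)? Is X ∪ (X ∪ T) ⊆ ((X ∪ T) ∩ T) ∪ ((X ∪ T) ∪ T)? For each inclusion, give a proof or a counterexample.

(⟹) Let x ∈ ((X ∪ T) ∩ T) ∪ ((X ∪ T) ∪ T). Then either x ∈ T and x ∉ X; or x ∈ X and x ∉ T; or x ∈ T ∩ X. In each case x ∈ X ∪ (X ∪ T), so ((X ∪ T) ∩ T) ∪ ((X ∪ T) ∪ T) ⊆ X ∪ (X ∪ T).

(⟸) Let x ∈ X ∪ (X ∪ T). Then either x ∈ T and x ∉ X; or x ∈ X and x ∉ T; or x ∈ T ∩ X. In each case x ∈ ((X ∪ T) ∩ T) ∪ ((X ∪ T) ∪ T), so X ∪ (X ∪ T) ⊆ ((X ∪ T) ∩ T) ∪ ((X ∪ T) ∪ T).

Both inclusions hold.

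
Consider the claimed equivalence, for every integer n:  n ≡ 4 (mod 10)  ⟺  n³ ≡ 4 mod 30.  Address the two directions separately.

Not equivalent: only (⇐) holds.

[⇐] The residues r modulo 30 with r³ ≡ 4 (mod 30) are exactly {4}, and each is ≡ 4 (mod 10).

[⇒] This fails: take n = 14. Then 14 ≡ 4 (mod 10), but 14³ = 2744 ≡ 14 (mod 30), not 4.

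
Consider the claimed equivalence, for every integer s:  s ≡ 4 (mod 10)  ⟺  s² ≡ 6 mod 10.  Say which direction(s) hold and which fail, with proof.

(⟹) Suppose s ≡ 4 (mod 10). Write s = 10j + 4. Then (10j + 4)² = 100j² + 80j + 16 = 10(10j² + 8j + 1) + 6, so s² ≡ 6 (mod 10).

(⟸) This fails: take s = 6. Then 6² = 36 ≡ 6 (mod 10), yet 6 ≡ 6 (mod 10), not 4.

Only the forward implication holds.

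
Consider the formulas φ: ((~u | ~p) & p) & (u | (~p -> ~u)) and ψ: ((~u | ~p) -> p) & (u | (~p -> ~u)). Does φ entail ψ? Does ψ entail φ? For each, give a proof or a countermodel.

(⇒) Assume the antecedent. If u is true, the antecedent cannot hold. If u is false, the antecedent forces (u = F, p = T), and the consequent holds there. Either way the consequent holds.

(⇐) This fails. Under u = T, p = T, the left side is false but the right side is true.

Only the forward implication holds.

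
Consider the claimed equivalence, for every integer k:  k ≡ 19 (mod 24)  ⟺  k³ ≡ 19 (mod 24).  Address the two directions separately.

(→) Suppose k ≡ 19 (mod 24). Write k = 24j + 19. Then (24j + 19)³ = 13824j³ + 32832j² + 25992j + 6859 = 24(576j³ + 1368j² + 1083j + 285) + 19, so k³ ≡ 19 (mod 24).

(←) Conversely, suppose k³ ≡ 19 (mod 24). The only residue r in {0, …, 23} with r³ ≡ 19 (mod 24) is r = 19, so k ≡ 19 (mod 24).

Both directions hold; the statement is true.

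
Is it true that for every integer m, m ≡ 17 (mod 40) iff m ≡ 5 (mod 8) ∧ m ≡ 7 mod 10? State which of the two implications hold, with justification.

(⇒) fails and (⇐) fails.

[⇒] This fails: m = 17 gives 17 ≡ 17 (mod 40) but 17 ≡ 1 (mod 8), so the conjunction on the right does not hold.

[⇐] This fails: m = 37 satisfies both congruences on the right (37 ≡ 5 mod 8 and 37 ≡ 7 mod 10) yet 37 ≡ 37 (mod 40), not 17.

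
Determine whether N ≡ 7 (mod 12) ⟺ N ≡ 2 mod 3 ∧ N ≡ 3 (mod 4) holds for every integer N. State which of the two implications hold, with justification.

(⇒) This fails: N = 7 gives 7 ≡ 7 (mod 12) but 7 ≡ 1 (mod 3), so the conjunction on the right does not hold.

(⇐) This fails: N = 11 satisfies both congruences on the right (11 ≡ 2 mod 3 and 11 ≡ 3 mod 4) yet 11 ≡ 11 (mod 12), not 7.

(⇒) fails and (⇐) fails.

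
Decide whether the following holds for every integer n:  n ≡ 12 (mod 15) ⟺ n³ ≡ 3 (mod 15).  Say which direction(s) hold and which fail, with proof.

[⇒] Suppose n ≡ 12 (mod 15). Write n = 15j + 12. Then (15j + 12)³ = 3375j³ + 8100j² + 6480j + 1728 = 15(225j³ + 540j² + 432j + 115) + 3, so n³ ≡ 3 (mod 15).

[⇐] Conversely, suppose n³ ≡ 3 (mod 15). The only residue r in {0, …, 14} with r³ ≡ 3 (mod 15) is r = 12, so n ≡ 12 (mod 15).

The biconditional holds.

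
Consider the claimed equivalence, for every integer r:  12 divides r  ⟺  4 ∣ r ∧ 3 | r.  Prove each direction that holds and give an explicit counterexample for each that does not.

Converse. Suppose 4 ∣ r and 3 ∣ r. Any common multiple of 4 and 3 is a multiple of their lcm; here gcd(4, 3) = 1, so lcm(4, 3) = 4·3 = 12, so 12 ∣ r.

Forward direction. If 12 ∣ r, write r = 12q. Since 12 = 3·4, r = 4·(3q), so 4 ∣ r; and since 12 = 4·3, r = 3·(4q), so 3 ∣ r.

The biconditional holds.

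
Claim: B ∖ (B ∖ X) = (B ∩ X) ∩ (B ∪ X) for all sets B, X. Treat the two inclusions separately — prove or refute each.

The two sets are equal.

Forward inclusion. Let x ∈ B ∖ (B ∖ X). Then x ∈ B ∩ X, from which x ∈ (B ∩ X) ∩ (B ∪ X).

Reverse inclusion. Let x ∈ (B ∩ X) ∩ (B ∪ X). Then x ∈ B ∩ X, from which x ∈ B ∖ (B ∖ X).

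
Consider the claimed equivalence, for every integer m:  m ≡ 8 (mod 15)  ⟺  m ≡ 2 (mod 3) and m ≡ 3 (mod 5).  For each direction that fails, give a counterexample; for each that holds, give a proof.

Both directions hold; the statement is true.

[⇒] Suppose m ≡ 8 (mod 15); write m = 15j + 8. Since 3 ∣ 15, reducing mod 3 gives m ≡ 8 ≡ 2 (mod 3); since 5 ∣ 15, reducing mod 5 gives m ≡ 8 ≡ 3 (mod 5).

[⇐] Conversely, if m ≡ 2 (mod 3) and m ≡ 3 (mod 5), then by the Chinese remainder theorem m ≡ 8 (mod 15). This is exactly m ≡ 8 (mod 15).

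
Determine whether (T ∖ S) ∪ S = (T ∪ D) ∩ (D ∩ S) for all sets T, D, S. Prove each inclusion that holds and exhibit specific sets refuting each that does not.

The sets are not equal: only the reverse inclusion holds.

(⟹) This inclusion fails. Take T = {1}, D = ∅, S = ∅; then 1 ∈ (T ∖ S) ∪ S but 1 ∉ (T ∪ D) ∩ (D ∩ S).

(⟸) Let x ∈ (T ∪ D) ∩ (D ∩ S). Then either x ∈ D ∩ S and x ∉ T; or x ∈ T ∩ D ∩ S. In each case x ∈ (T ∖ S) ∪ S, so (T ∪ D) ∩ (D ∩ S) ⊆ (T ∖ S) ∪ S.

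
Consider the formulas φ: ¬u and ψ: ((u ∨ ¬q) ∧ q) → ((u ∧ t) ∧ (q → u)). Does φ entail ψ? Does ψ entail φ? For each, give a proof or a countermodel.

Only the forward implication holds.

Converse. This fails. Under t = F, q = F, u = T, the left side is false but the right side is true.

Forward direction. Assume the antecedent. If t is true, the consequent reduces to true regardless of the other variables. If t is false, the antecedent forces (t = F, q = F, u = F) or (t = F, q = T, u = F), and the consequent holds there. Either way the consequent holds.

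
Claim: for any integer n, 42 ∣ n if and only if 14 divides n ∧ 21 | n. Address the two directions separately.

Forward direction. If 42 ∣ n, write n = 42q. Since 42 = 3·14, n = 14·(3q), so 14 ∣ n; and since 42 = 2·21, n = 21·(2q), so 21 ∣ n.

Converse. Suppose 14 ∣ n and 21 ∣ n. Any common multiple of 14 and 21 is a multiple of their lcm; here lcm(14, 21) = 14·21/gcd(14, 21) = 294/7 = 42, so 42 ∣ n.

The biconditional holds.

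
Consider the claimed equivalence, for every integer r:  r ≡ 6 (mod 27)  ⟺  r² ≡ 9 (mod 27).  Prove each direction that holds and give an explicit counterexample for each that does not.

(→) Suppose r ≡ 6 (mod 27). Write r = 27j + 6. Then (27j + 6)² = 729j² + 324j + 36 = 27(27j² + 12j + 1) + 9, so r² ≡ 9 (mod 27).

(←) This fails: take r = 3. Then 3² = 9 ≡ 9 (mod 27), yet 3 ≡ 3 (mod 27), not 6.

Not equivalent: only (⇒) holds.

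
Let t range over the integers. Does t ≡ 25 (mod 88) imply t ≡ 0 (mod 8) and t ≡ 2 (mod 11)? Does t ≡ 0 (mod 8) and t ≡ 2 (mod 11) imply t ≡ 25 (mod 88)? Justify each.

Both directions fail.

Forward direction. This fails: t = 25 gives 25 ≡ 25 (mod 88) but 25 ≡ 1 (mod 8), so the conjunction on the right does not hold.

Converse. This fails: t = 24 satisfies both congruences on the right (24 ≡ 0 mod 8 and 24 ≡ 2 mod 11) yet 24 ≡ 24 (mod 88), not 25.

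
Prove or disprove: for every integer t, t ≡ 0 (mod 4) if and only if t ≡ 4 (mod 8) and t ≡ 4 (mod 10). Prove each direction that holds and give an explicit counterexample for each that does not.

Forward direction. This fails: t = 0 gives 0 ≡ 0 (mod 4) but 0 ≡ 0 (mod 8), so the conjunction on the right does not hold.

Converse. If t ≡ 4 (mod 8) and t ≡ 4 (mod 10), then by the Chinese remainder theorem t ≡ 4 (mod 40). Since 4 ≡ 0 (mod 4) and 4 ∣ 40, we get t ≡ 0 (mod 4).

Only the converse holds.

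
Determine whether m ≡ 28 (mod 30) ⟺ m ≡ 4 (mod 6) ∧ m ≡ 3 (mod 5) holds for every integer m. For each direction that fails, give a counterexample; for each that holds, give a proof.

(←) If m ≡ 4 (mod 6) and m ≡ 3 (mod 5), then by the Chinese remainder theorem m ≡ 28 (mod 30). This is exactly m ≡ 28 (mod 30).

(→) Suppose m ≡ 28 (mod 30); write m = 30j + 28. Since 6 ∣ 30, reducing mod 6 gives m ≡ 28 ≡ 4 (mod 6); since 5 ∣ 30, reducing mod 5 gives m ≡ 28 ≡ 3 (mod 5).

Both directions hold; the statement is true.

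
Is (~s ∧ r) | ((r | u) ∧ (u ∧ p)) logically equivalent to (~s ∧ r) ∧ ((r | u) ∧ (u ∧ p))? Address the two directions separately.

Only the reverse direction holds.

[⇐] Assume the antecedent. If s is true, the antecedent cannot hold. If s is false, the antecedent forces (s = F, u = T, r = T, p = T), and (~s ∧ r) | ((r | u) ∧ (u ∧ p)) holds there. Either way (~s ∧ r) | ((r | u) ∧ (u ∧ p)) holds.

[⇒] This fails. Under s = F, u = F, r = T, p = F, the left side is true but the right side is false.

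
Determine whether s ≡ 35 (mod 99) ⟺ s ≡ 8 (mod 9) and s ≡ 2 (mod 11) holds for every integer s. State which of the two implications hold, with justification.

(→) Suppose s ≡ 35 (mod 99); write s = 99j + 35. Since 9 ∣ 99, reducing mod 9 gives s ≡ 35 ≡ 8 (mod 9); since 11 ∣ 99, reducing mod 11 gives s ≡ 35 ≡ 2 (mod 11).

(←) Conversely, if s ≡ 8 (mod 9) and s ≡ 2 (mod 11), then by the Chinese remainder theorem s ≡ 35 (mod 99). This is exactly s ≡ 35 (mod 99).

Both directions hold; the statement is true.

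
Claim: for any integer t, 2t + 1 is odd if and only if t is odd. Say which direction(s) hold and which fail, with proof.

Only the reverse direction holds.

[⇒] This fails: take t = 4. Then 2t + 1 = 9, which is odd, yet t = 4 is even, not odd.

[⇐] Suppose t is odd. Since 2 is even, 2t is even for every t, so 2t + 1 has the same parity as 1, which is odd. Hence 2t + 1 is odd.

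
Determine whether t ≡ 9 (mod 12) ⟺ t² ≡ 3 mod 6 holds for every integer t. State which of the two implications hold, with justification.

Only the forward implication holds.

(⟸) This fails: take t = 3. Then 3² = 9 ≡ 3 (mod 6), yet 3 ≡ 3 (mod 12), not 9.

(⟹) Suppose t ≡ 9 (mod 12). Then t² ≡ 9² = 81 (mod 12), and since 6 ∣ 12, also t² ≡ 3 (mod 6).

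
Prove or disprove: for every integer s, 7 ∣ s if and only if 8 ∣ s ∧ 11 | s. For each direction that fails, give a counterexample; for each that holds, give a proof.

Forward direction. This fails: take s = 7. Certainly 7 ∣ 7, but 8 ∤ 7.

Converse. This fails: take s = 88. Both 8 ∣ 88 and 11 ∣ 88, yet 88 is not a multiple of 7 (since 88 = 12·7 + 4), so 7 ∤ 88.

Both directions fail.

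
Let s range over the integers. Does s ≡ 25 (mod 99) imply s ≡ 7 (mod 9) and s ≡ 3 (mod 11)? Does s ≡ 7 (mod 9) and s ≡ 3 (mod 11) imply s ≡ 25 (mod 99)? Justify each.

(⇒) Suppose s ≡ 25 (mod 99); write s = 99j + 25. Since 9 ∣ 99, reducing mod 9 gives s ≡ 25 ≡ 7 (mod 9); since 11 ∣ 99, reducing mod 11 gives s ≡ 25 ≡ 3 (mod 11).

(⇐) Conversely, if s ≡ 7 (mod 9) and s ≡ 3 (mod 11), then by the Chinese remainder theorem s ≡ 25 (mod 99). This is exactly s ≡ 25 (mod 99).

Both directions hold.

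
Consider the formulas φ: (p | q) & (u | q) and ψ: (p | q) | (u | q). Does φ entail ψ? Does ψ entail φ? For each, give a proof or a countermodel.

Forward direction. Assume the antecedent. If p is true, (p | q) | (u | q) reduces to true regardless of the other variables. If p is false, the antecedent forces (p = F, u = F, q = T) or (p = F, u = T, q = T), and (p | q) | (u | q) holds there. Either way (p | q) | (u | q) holds.

Converse. This fails. Under p = T, u = F, q = F, the left side is false but the right side is true.

Only the forward direction holds.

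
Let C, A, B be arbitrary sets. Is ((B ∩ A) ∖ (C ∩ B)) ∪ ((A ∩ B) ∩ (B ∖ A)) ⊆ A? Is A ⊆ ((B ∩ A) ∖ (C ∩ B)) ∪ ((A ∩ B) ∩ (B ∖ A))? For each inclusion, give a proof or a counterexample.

Only the forward inclusion holds.

(⊆) Let x ∈ ((B ∩ A) ∖ (C ∩ B)) ∪ ((A ∩ B) ∩ (B ∖ A)). Then x ∈ A ∩ B and x ∉ C, from which x ∈ A.

(⊇) This inclusion fails. Take C = ∅, A = {1}, B = ∅; then 1 ∈ A but 1 ∉ ((B ∩ A) ∖ (C ∩ B)) ∪ ((A ∩ B) ∩ (B ∖ A)).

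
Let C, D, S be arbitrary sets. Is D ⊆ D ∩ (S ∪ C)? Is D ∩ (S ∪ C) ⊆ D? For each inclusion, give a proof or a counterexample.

Only the reverse inclusion holds.

(⟹) This inclusion fails. Take C = ∅, D = {1}, S = ∅; then 1 ∈ D but 1 ∉ D ∩ (S ∪ C).

(⟸) Let x ∈ D ∩ (S ∪ C). Then either x ∈ C ∩ D and x ∉ S; or x ∈ D ∩ S and x ∉ C; or x ∈ C ∩ D ∩ S. In each case x ∈ D, so D ∩ (S ∪ C) ⊆ D.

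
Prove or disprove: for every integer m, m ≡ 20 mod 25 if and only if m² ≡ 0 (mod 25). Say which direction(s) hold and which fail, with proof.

Converse. This fails: take m = 0. Then 0² = 0 ≡ 0 (mod 25), yet 0 ≡ 0 (mod 25), not 20.

Forward direction. Suppose m ≡ 20 mod 25. Write m = 25j + 20. Then (25j + 20)² = 625j² + 1000j + 400 = 25(25j² + 40j + 16) + 0, so m² ≡ 0 (mod 25).

(⇒) holds; (⇐) fails.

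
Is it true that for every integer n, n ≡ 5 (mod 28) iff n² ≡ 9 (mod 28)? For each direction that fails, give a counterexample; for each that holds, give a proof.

Neither direction holds.

(⟹) This fails: take n = 5. Then 5 ≡ 5 (mod 28), but 5² = 25 ≡ 25 (mod 28), not 9.

(⟸) This fails: take n = 3. Then 3² = 9 ≡ 9 (mod 28), yet 3 ≡ 3 (mod 28), not 5.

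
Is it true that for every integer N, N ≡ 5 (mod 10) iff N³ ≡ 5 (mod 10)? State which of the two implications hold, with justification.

Equivalent; both directions hold.

(⇐) For the converse, argue contrapositively. If N ≢ 5 (mod 10), then N is congruent to one of 0, 1, 2, 3, 4, 6, 7, 8, 9 modulo 10, and these give N³ ≡ 0, 1, 8, 7, 4, 6, 3, 2, 9 respectively — never 5.

(⇒) Suppose N ≡ 5 (mod 10). Write N = 10j + 5. Then (10j + 5)³ = 1000j³ + 1500j² + 750j + 125 = 10(100j³ + 150j² + 75j + 12) + 5, so N³ ≡ 5 (mod 10).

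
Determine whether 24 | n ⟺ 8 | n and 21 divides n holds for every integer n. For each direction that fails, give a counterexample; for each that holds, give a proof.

[⇒] This fails: take n = 24. Certainly 24 ∣ 24, but 21 ∤ 24.

[⇐] Suppose 8 ∣ n and 21 ∣ n. Any common multiple of 8 and 21 is a multiple of their lcm; here gcd(8, 21) = 1, so lcm(8, 21) = 8·21 = 168, so 168 ∣ n. Since 24 ∣ 168, it follows that 24 ∣ n.

(⇒) fails; (⇐) holds.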